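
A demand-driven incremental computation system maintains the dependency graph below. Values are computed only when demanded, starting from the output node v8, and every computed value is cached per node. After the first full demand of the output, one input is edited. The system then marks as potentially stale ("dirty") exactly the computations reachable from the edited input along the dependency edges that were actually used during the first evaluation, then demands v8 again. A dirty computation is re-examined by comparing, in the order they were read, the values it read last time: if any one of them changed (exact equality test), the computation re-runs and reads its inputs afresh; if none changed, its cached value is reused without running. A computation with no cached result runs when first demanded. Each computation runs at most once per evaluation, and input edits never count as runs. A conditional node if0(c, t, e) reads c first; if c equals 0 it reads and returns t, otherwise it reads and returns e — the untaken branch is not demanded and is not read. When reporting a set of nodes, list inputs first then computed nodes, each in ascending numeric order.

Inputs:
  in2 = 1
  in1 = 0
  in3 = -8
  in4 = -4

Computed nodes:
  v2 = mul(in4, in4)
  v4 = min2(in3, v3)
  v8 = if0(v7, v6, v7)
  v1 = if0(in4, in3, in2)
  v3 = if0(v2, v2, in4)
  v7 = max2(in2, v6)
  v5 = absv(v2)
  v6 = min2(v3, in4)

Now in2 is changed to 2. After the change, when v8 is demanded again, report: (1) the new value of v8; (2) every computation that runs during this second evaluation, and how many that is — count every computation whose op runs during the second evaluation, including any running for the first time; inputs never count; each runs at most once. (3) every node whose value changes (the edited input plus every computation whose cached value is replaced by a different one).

New value of v8: 2.
Computations that run: v7, v8 — 2 in total.
Values that change: in2, v7, v8.

First evaluation (everything demanded from the output):
  v2 = mul(-4, -4) = 16
  v3 = if0(v2=16 -> else branch in4) = -4
  v6 = min2(-4, -4) = -4
  v7 = max2(1, -4) = 1
  v8 = if0(v7=1 -> else branch v7) = 1

Propagation after the edit:
  v7: runs — in2 1->2; result 2.
  v8: runs — v7 1->2; v7 1->2; result 2.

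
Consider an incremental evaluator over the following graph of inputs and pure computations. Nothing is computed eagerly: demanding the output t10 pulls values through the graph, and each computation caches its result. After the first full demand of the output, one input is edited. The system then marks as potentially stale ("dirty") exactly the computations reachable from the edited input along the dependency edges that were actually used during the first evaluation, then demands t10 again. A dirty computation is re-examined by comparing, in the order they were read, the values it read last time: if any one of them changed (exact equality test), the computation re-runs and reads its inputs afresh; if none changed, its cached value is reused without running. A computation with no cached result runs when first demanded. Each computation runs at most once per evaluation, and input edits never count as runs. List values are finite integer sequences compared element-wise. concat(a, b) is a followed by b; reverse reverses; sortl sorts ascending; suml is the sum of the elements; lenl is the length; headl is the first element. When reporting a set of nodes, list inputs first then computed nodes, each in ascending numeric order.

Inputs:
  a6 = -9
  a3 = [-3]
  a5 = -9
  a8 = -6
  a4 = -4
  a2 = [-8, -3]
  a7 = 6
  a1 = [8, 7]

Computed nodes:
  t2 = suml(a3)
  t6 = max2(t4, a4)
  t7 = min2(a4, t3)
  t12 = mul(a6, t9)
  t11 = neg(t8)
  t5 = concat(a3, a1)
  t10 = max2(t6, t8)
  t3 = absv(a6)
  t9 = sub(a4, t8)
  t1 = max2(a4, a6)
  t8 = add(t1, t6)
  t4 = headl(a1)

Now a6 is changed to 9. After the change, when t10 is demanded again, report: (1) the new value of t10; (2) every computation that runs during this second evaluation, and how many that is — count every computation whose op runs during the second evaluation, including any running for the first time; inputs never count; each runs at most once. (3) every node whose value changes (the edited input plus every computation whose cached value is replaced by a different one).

Initial pass — values computed on the first demand:
  t1 = max2(-4, -9) = -4
  t4 = headl([8, 7]) = 8
  t6 = max2(8, -4) = 8
  t8 = add(-4, 8) = 4
  t10 = max2(8, 4) = 8

Second demand — change propagation:
  t1: re-runs because a6 -9->9; new result 9.
  t8: re-runs because t1 -4->9; new result 17.
  t10: re-runs because t8 4->17; new result 17.

t10 now evaluates to 17.
Run set: t1, t8, t10 (3 run).
Changed values: a6, t1, t8, t10.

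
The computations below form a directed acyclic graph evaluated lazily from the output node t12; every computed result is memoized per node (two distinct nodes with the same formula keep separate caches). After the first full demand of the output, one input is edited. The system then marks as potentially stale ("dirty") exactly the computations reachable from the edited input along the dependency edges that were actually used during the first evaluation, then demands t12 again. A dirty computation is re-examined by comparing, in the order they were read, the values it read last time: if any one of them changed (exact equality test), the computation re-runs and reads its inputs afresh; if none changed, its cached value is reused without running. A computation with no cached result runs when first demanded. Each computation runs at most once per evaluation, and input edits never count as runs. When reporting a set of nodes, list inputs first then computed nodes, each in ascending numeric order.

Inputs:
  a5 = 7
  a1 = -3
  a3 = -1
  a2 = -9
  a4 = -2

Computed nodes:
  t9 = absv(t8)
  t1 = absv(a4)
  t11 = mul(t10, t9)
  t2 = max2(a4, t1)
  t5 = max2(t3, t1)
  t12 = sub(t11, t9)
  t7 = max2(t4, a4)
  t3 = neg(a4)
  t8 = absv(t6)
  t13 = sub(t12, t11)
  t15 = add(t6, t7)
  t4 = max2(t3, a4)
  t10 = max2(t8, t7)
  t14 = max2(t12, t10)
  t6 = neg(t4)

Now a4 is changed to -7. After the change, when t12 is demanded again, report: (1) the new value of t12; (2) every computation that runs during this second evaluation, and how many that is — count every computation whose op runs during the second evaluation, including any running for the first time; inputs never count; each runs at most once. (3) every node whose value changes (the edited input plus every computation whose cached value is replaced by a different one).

Demanding t12 again yields 42.
9 computations run: t3, t4, t6, t7, t8, t9, t10, t11, t12.
The nodes whose values change: a4, t3, t4, t6, t7, t8, t9, t10, t11, t12.

First demand of the output computes:
  t3 = neg(-2) = 2
  t4 = max2(2, -2) = 2
  t6 = neg(2) = -2
  t7 = max2(2, -2) = 2
  t8 = absv(-2) = 2
  t9 = absv(2) = 2
  t10 = max2(2, 2) = 2
  t11 = mul(2, 2) = 4
  t12 = sub(4, 2) = 2

After the edit, cleaning proceeds:
  t3: a read changed (a4 -2->-7) — executes, giving 7.
  t4: a read changed (t3 2->7; a4 -2->-7) — executes, giving 7.
  t6: a read changed (t4 2->7) — executes, giving -7.
  t7: a read changed (t4 2->7; a4 -2->-7) — executes, giving 7.
  t8: a read changed (t6 -2->-7) — executes, giving 7.
  t9: a read changed (t8 2->7) — executes, giving 7.
  t10: a read changed (t8 2->7; t7 2->7) — executes, giving 7.
  t11: a read changed (t10 2->7; t9 2->7) — executes, giving 49.
  t12: a read changed (t11 4->49; t9 2->7) — executes, giving 42.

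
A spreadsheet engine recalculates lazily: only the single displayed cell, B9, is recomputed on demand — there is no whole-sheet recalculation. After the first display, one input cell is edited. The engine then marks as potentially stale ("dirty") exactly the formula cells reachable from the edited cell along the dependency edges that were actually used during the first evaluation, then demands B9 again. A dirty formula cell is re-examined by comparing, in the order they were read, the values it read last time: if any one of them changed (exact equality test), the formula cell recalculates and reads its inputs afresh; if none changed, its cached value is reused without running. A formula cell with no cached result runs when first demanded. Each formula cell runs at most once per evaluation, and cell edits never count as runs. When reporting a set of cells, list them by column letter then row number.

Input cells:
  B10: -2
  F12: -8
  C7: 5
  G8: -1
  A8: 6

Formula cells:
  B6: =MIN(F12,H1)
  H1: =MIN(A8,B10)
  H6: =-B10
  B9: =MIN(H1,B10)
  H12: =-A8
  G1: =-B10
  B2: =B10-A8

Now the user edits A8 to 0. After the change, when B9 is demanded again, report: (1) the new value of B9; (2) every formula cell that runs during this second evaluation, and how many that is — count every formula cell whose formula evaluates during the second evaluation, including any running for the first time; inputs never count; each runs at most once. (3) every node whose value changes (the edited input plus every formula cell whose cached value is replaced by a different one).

First evaluation (everything demanded from the output):
  H1 = MIN(6, -2) = -2
  B9 = MIN(-2, -2) = -2

Propagation after the edit:
  H1: runs — A8 6->0; result -2 (same value as before).
  B9: checked — values it read are unchanged (H1 unchanged, B10 unchanged); reused cached -2 without running.

Key observation: the change is absorbed at H1 — it re-runs but produces the same value, and the output's value is unchanged.

New value of B9: -2.
Formula cells that run: H1 — 1 in total.
Values that change: A8.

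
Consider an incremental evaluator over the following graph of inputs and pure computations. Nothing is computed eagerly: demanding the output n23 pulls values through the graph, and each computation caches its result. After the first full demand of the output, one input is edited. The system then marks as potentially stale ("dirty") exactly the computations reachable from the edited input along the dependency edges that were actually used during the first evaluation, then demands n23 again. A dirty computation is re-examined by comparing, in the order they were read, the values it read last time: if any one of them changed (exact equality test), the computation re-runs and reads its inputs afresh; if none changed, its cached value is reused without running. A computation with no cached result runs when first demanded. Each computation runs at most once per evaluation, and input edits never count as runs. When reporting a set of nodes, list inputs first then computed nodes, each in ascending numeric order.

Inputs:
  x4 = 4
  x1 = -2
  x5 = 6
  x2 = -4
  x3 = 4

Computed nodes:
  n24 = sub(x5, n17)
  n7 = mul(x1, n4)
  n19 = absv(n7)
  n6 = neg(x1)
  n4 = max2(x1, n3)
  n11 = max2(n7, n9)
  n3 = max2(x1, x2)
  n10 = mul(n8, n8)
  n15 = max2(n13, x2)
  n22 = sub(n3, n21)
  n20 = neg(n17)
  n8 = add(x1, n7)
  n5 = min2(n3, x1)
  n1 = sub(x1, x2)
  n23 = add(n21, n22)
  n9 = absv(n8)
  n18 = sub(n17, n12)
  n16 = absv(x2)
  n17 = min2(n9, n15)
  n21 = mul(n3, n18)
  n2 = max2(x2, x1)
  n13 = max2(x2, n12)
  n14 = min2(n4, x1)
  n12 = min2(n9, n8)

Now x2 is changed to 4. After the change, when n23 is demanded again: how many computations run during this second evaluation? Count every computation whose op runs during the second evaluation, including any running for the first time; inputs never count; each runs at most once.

Run set: n3, n4, n7, n8, n9, n12, n13, n15, n17, n18, n21, n22, n23 (13 run).

Initial pass — values computed on the first demand:
  n3 = max2(-2, -4) = -2
  n4 = max2(-2, -2) = -2
  n7 = mul(-2, -2) = 4
  n8 = add(-2, 4) = 2
  n9 = absv(2) = 2
  n12 = min2(2, 2) = 2
  n13 = max2(-4, 2) = 2
  n15 = max2(2, -4) = 2
  n17 = min2(2, 2) = 2
  n18 = sub(2, 2) = 0
  n21 = mul(-2, 0) = 0
  n22 = sub(-2, 0) = -2
  n23 = add(0, -2) = -2

Second demand — change propagation:
  n3: re-runs because x2 -4->4; new result 4.
  n4: re-runs because n3 -2->4; new result 4.
  n7: re-runs because n4 -2->4; new result -8.
  n8: re-runs because n7 4->-8; new result -10.
  n9: re-runs because n8 2->-10; new result 10.
  n12: re-runs because n9 2->10; n8 2->-10; new result -10.
  n13: re-runs because x2 -4->4; n12 2->-10; new result 4.
  n15: re-runs because n13 2->4; x2 -4->4; new result 4.
  n17: re-runs because n9 2->10; n15 2->4; new result 4.
  n18: re-runs because n17 2->4; n12 2->-10; new result 14.
  n21: re-runs because n3 -2->4; n18 0->14; new result 56.
  n22: re-runs because n3 -2->4; n21 0->56; new result -52.
  n23: re-runs because n21 0->56; n22 -2->-52; new result 4.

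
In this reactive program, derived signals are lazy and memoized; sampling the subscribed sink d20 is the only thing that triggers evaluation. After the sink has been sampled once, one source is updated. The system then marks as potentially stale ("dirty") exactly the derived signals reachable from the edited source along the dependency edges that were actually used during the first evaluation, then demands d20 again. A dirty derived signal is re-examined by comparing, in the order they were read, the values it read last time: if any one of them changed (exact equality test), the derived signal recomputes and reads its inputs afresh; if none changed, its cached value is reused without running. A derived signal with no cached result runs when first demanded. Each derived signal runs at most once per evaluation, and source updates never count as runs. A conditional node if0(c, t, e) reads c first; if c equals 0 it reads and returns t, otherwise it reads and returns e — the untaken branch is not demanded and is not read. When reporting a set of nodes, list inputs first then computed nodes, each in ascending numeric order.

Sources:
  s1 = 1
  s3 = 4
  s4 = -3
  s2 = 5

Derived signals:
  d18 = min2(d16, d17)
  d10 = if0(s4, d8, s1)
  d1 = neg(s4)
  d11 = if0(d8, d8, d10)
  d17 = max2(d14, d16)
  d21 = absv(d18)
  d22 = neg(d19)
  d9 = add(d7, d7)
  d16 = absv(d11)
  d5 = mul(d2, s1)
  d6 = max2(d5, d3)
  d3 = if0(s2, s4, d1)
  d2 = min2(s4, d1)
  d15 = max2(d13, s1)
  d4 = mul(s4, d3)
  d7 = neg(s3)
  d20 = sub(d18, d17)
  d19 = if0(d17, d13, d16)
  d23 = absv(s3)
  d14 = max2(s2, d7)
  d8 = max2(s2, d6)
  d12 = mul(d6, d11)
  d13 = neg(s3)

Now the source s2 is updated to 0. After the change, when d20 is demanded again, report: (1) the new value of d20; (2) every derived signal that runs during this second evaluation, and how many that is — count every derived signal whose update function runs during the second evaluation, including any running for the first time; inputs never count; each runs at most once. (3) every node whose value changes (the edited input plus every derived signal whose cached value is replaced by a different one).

First demand of the output computes:
  d1 = neg(-3) = 3
  d2 = min2(-3, 3) = -3
  d3 = if0(s2=5 -> else branch d1) = 3
  d5 = mul(-3, 1) = -3
  d6 = max2(-3, 3) = 3
  d7 = neg(4) = -4
  d8 = max2(5, 3) = 5
  d10 = if0(s4=-3 -> else branch s1) = 1
  d11 = if0(d8=5 -> else branch d10) = 1
  d14 = max2(5, -4) = 5
  d16 = absv(1) = 1
  d17 = max2(5, 1) = 5
  d18 = min2(1, 5) = 1
  d20 = sub(1, 5) = -4

After the edit, cleaning proceeds:
  d3: a read changed (s2 5->0) — executes, giving -3.
  d6: a read changed (d3 3->-3) — executes, giving -3.
  d8: a read changed (s2 5->0; d6 3->-3) — executes, giving 0.
  d11: a read changed (d8 5->0) — executes, giving 0.
  d14: a read changed (s2 5->0) — executes, giving 0.
  d16: a read changed (d11 1->0) — executes, giving 0.
  d17: a read changed (d14 5->0; d16 1->0) — executes, giving 0.
  d18: a read changed (d16 1->0; d17 5->0) — executes, giving 0.
  d20: a read changed (d18 1->0; d17 5->0) — executes, giving 0.

Demanding d20 again yields 0.
9 derived signals run: d3, d6, d8, d11, d14, d16, d17, d18, d20.
The nodes whose values change: s2, d3, d6, d8, d11, d14, d16, d17, d18, d20.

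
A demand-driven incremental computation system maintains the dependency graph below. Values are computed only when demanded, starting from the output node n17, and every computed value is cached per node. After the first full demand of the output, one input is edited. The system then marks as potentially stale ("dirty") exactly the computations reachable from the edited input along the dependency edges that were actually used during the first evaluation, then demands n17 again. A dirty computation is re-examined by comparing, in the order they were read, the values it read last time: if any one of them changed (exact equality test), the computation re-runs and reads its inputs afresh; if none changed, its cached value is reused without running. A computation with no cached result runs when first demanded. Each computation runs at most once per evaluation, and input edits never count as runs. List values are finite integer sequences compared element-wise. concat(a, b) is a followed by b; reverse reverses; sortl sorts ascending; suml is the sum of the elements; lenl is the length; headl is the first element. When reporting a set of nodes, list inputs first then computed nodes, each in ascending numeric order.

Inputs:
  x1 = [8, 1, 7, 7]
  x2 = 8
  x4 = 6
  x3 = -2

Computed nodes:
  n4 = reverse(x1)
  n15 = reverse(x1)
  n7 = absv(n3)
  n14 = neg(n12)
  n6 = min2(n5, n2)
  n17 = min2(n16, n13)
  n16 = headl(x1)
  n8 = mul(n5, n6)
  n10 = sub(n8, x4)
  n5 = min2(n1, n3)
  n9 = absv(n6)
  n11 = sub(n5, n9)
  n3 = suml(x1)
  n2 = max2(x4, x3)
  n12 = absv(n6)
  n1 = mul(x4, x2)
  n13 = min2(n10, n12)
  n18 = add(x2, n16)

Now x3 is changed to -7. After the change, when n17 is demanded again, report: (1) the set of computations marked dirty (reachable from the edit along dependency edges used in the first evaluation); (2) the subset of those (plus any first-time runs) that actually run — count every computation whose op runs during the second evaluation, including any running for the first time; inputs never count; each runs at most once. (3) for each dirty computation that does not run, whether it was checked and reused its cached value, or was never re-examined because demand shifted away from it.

Marked dirty: n2, n6, n8, n10, n12, n13, n17.
Computations that run: n2 — 1 in total.
Checked but reused from cache: n6, n8, n10, n12, n13, n17.
Key observation: the change is absorbed at n2 — it re-runs but produces the same value, and the output's value is unchanged.

First evaluation (everything demanded from the output):
  n1 = mul(6, 8) = 48
  n2 = max2(6, -2) = 6
  n3 = suml([8, 1, 7, 7]) = 23
  n5 = min2(48, 23) = 23
  n6 = min2(23, 6) = 6
  n8 = mul(23, 6) = 138
  n10 = sub(138, 6) = 132
  n12 = absv(6) = 6
  n13 = min2(132, 6) = 6
  n16 = headl([8, 1, 7, 7]) = 8
  n17 = min2(8, 6) = 6

Propagation after the edit:
  n2: runs — x3 -2->-7; result 6 (same value as before).
  n6: checked — values it read are unchanged (n5 unchanged, n2 unchanged); reused cached 6 without running.
  n8: checked — values it read are unchanged (n5 unchanged, n6 unchanged); reused cached 138 without running.
  n10: checked — values it read are unchanged (n8 unchanged, x4 unchanged); reused cached 132 without running.
  n12: checked — values it read are unchanged (n6 unchanged); reused cached 6 without running.
  n13: checked — values it read are unchanged (n10 unchanged, n12 unchanged); reused cached 6 without running.
  n17: checked — values it read are unchanged (n16 unchanged, n13 unchanged); reused cached 6 without running.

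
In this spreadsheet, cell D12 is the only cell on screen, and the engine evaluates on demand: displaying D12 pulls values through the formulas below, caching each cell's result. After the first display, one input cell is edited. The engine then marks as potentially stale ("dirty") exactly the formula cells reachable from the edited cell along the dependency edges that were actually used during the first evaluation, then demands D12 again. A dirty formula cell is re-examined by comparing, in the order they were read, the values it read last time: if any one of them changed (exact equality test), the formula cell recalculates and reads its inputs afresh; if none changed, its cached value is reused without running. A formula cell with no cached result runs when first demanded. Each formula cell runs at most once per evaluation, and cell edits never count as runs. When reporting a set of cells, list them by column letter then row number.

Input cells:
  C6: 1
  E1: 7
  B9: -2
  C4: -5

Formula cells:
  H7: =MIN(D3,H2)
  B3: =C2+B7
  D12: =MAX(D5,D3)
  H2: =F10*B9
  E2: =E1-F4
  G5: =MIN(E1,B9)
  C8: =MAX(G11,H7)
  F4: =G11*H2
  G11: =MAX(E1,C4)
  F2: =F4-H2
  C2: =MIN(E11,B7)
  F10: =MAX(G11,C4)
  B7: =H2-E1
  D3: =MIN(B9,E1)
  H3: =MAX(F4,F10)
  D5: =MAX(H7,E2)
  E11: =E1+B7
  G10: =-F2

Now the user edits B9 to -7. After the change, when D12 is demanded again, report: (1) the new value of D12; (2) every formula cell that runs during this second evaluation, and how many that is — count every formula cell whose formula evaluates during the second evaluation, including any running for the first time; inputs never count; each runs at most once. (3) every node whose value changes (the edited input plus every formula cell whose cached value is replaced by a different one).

D12 now evaluates to 350.
Run set: D3, D5, D12, E2, F4, H2, H7 (7 run).
Changed values: B9, D3, D5, D12, E2, F4, H2, H7.

Initial pass — values computed on the first demand:
  D3 = MIN(-2, 7) = -2
  G11 = MAX(7, -5) = 7
  F10 = MAX(7, -5) = 7
  H2 = 7 * -2 = -14
  F4 = 7 * -14 = -98
  E2 = 7 - -98 = 105
  H7 = MIN(-2, -14) = -14
  D5 = MAX(-14, 105) = 105
  D12 = MAX(105, -2) = 105

Second demand — change propagation:
  D3: re-runs because B9 -2->-7; new result -7.
  H2: re-runs because B9 -2->-7; new result -49.
  F4: re-runs because H2 -14->-49; new result -343.
  E2: re-runs because F4 -98->-343; new result 350.
  H7: re-runs because D3 -2->-7; H2 -14->-49; new result -49.
  D5: re-runs because H7 -14->-49; E2 105->350; new result 350.
  D12: re-runs because D5 105->350; D3 -2->-7; new result 350.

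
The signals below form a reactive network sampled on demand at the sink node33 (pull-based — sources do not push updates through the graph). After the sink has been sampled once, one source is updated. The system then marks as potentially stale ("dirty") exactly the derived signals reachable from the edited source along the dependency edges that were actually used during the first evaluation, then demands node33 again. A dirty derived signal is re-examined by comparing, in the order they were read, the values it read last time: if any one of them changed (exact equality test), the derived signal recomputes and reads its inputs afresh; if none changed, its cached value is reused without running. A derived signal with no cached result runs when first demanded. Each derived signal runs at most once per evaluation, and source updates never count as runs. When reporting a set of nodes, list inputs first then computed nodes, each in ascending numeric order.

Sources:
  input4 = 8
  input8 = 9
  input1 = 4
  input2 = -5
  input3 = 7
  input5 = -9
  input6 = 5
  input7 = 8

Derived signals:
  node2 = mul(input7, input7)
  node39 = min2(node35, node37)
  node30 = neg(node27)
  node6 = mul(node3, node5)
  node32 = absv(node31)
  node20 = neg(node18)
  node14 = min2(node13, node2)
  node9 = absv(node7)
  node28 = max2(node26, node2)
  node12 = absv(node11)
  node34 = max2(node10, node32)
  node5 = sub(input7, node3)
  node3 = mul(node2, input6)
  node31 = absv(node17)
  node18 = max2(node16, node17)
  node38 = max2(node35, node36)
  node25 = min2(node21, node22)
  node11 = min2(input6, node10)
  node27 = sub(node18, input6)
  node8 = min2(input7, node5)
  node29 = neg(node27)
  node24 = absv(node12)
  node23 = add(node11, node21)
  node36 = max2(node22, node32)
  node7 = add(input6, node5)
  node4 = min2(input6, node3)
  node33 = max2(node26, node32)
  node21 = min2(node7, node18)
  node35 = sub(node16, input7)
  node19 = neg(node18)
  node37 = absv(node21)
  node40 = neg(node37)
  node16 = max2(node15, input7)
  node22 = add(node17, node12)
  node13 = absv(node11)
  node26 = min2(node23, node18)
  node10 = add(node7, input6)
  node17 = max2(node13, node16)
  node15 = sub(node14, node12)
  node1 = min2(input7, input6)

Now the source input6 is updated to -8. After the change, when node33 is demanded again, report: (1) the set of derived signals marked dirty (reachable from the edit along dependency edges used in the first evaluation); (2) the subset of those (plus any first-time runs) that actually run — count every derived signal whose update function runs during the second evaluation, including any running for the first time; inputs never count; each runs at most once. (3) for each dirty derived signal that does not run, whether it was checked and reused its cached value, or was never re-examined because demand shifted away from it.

Dirty set: node3, node5, node7, node10, node11, node12, node13, node14, node15, node16, node17, node18, node21, node23, node26, node31, node32, node33.
Run set: node3, node5, node7, node10, node11, node12, node13, node14, node15, node16, node17, node18, node21, node23, node26, node31, node32, node33 (18 run).
All dirty derived signals ended up running.

Initial pass — values computed on the first demand:
  node2 = mul(8, 8) = 64
  node3 = mul(64, 5) = 320
  node5 = sub(8, 320) = -312
  node7 = add(5, -312) = -307
  node10 = add(-307, 5) = -302
  node11 = min2(5, -302) = -302
  node12 = absv(-302) = 302
  node13 = absv(-302) = 302
  node14 = min2(302, 64) = 64
  node15 = sub(64, 302) = -238
  node16 = max2(-238, 8) = 8
  node17 = max2(302, 8) = 302
  node18 = max2(8, 302) = 302
  node21 = min2(-307, 302) = -307
  node23 = add(-302, -307) = -609
  node26 = min2(-609, 302) = -609
  node31 = absv(302) = 302
  node32 = absv(302) = 302
  node33 = max2(-609, 302) = 302

Second demand — change propagation:
  node3: re-runs because input6 5->-8; new result -512.
  node5: re-runs because node3 320->-512; new result 520.
  node7: re-runs because input6 5->-8; node5 -312->520; new result 512.
  node10: re-runs because node7 -307->512; input6 5->-8; new result 504.
  node11: re-runs because input6 5->-8; node10 -302->504; new result -8.
  node12: re-runs because node11 -302->-8; new result 8.
  node13: re-runs because node11 -302->-8; new result 8.
  node14: re-runs because node13 302->8; new result 8.
  node15: re-runs because node14 64->8; node12 302->8; new result 0.
  node16: re-runs because node15 -238->0; new result 8 (unchanged).
  node17: re-runs because node13 302->8; new result 8.
  node18: re-runs because node17 302->8; new result 8.
  node21: re-runs because node7 -307->512; node18 302->8; new result 8.
  node23: re-runs because node11 -302->-8; node21 -307->8; new result 0.
  node26: re-runs because node23 -609->0; node18 302->8; new result 0.
  node31: re-runs because node17 302->8; new result 8.
  node32: re-runs because node31 302->8; new result 8.
  node33: re-runs because node26 -609->0; node32 302->8; new result 8.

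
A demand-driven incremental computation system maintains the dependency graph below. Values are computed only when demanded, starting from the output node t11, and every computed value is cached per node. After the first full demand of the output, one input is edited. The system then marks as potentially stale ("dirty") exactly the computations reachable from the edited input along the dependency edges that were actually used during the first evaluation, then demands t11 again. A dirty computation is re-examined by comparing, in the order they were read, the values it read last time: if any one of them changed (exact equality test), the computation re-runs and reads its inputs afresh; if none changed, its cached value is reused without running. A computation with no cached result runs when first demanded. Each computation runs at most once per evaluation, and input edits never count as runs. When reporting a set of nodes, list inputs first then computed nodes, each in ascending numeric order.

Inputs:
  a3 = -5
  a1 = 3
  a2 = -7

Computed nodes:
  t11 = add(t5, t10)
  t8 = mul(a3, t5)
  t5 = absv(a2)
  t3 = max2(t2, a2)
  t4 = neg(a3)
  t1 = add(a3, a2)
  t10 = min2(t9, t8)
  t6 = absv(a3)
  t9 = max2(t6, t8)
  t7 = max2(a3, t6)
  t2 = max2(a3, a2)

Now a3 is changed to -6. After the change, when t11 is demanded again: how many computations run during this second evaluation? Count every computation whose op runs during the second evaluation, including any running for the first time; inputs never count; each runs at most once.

Computations that run: t6, t8, t9, t10, t11 — 5 in total.

First evaluation (everything demanded from the output):
  t5 = absv(-7) = 7
  t6 = absv(-5) = 5
  t8 = mul(-5, 7) = -35
  t9 = max2(5, -35) = 5
  t10 = min2(5, -35) = -35
  t11 = add(7, -35) = -28

Propagation after the edit:
  t6: runs — a3 -5->-6; result 6.
  t8: runs — a3 -5->-6; result -42.
  t9: runs — t6 5->6; t8 -35->-42; result 6.
  t10: runs — t9 5->6; t8 -35->-42; result -42.
  t11: runs — t10 -35->-42; result -35.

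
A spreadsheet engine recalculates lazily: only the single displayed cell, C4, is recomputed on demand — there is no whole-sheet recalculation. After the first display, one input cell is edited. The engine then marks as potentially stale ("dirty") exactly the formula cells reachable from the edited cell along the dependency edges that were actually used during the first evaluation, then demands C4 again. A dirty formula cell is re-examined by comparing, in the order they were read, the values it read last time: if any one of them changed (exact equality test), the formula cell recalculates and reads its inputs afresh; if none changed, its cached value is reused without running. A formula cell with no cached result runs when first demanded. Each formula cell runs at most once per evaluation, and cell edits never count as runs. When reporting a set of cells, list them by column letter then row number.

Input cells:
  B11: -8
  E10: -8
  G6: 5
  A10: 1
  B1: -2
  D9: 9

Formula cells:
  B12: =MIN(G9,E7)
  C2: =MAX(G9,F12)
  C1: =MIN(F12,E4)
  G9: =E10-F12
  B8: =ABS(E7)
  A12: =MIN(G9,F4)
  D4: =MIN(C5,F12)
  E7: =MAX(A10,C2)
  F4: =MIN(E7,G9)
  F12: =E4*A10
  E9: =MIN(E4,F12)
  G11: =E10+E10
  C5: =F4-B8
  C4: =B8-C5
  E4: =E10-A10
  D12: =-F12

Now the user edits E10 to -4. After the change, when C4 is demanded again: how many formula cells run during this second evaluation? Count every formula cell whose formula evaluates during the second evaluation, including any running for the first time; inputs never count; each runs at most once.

Formula cells that run: C2, E4, F12, G9 — 4 in total.
Key observation: the cutoff stops propagation at E7 — its inputs' values are unchanged, so it reuses its cache.

First evaluation (everything demanded from the output):
  E4 = -8 - 1 = -9
  F12 = -9 * 1 = -9
  G9 = -8 - -9 = 1
  C2 = MAX(1, -9) = 1
  E7 = MAX(1, 1) = 1
  B8 = ABS(1) = 1
  F4 = MIN(1, 1) = 1
  C5 = 1 - 1 = 0
  C4 = 1 - 0 = 1

Propagation after the edit:
  E4: runs — E10 -8->-4; result -5.
  F12: runs — E4 -9->-5; result -5.
  G9: runs — E10 -8->-4; F12 -9->-5; result 1 (same value as before).
  C2: runs — F12 -9->-5; result 1 (same value as before).
  E7: checked — values it read are unchanged (A10 unchanged, C2 unchanged); reused cached 1 without running.
  B8: checked — values it read are unchanged (E7 unchanged); reused cached 1 without running.
  F4: checked — values it read are unchanged (E7 unchanged, G9 unchanged); reused cached 1 without running.
  C5: checked — values it read are unchanged (F4 unchanged, B8 unchanged); reused cached 0 without running.
  C4: checked — values it read are unchanged (B8 unchanged, C5 unchanged); reused cached 1 without running.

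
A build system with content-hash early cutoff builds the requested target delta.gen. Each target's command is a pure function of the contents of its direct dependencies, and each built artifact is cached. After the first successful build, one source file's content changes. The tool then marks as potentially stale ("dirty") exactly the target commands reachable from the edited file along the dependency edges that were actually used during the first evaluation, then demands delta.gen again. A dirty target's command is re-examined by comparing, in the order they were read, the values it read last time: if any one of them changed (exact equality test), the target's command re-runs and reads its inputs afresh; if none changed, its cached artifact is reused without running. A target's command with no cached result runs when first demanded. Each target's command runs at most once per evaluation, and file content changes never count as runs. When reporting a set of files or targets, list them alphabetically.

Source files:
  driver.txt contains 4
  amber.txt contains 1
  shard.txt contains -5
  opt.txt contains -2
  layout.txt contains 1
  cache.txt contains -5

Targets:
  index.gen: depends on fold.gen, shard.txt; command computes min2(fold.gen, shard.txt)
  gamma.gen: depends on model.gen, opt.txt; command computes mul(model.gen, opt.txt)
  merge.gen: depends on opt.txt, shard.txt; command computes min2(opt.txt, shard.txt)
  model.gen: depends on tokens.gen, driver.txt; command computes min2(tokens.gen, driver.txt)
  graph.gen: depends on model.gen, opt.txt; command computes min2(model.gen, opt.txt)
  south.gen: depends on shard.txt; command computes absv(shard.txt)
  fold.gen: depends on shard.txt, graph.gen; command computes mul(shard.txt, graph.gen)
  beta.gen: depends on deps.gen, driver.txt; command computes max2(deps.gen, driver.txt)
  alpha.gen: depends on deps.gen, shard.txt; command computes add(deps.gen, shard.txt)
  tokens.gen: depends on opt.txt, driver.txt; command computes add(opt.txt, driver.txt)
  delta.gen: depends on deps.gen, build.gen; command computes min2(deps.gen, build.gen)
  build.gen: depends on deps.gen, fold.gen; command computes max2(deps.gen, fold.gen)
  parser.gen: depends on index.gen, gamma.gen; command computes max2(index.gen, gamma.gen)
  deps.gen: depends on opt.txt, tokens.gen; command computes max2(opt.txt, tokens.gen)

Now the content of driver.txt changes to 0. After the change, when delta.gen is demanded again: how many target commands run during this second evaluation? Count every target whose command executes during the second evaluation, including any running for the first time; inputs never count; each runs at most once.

First evaluation (everything demanded from the output):
  tokens.gen = add(-2, 4) = 2
  deps.gen = max2(-2, 2) = 2
  model.gen = min2(2, 4) = 2
  graph.gen = min2(2, -2) = -2
  fold.gen = mul(-5, -2) = 10
  build.gen = max2(2, 10) = 10
  delta.gen = min2(2, 10) = 2

Propagation after the edit:
  tokens.gen: runs — driver.txt 4->0; result -2.
  deps.gen: runs — tokens.gen 2->-2; result -2.
  model.gen: runs — tokens.gen 2->-2; driver.txt 4->0; result -2.
  graph.gen: runs — model.gen 2->-2; result -2 (same value as before).
  fold.gen: checked — values it read are unchanged (shard.txt unchanged, graph.gen unchanged); reused cached 10 without running.
  build.gen: runs — deps.gen 2->-2; result 10 (same value as before).
  delta.gen: runs — deps.gen 2->-2; result -2.

Key observation: the cutoff stops propagation at fold.gen — its inputs' values are unchanged, so it reuses its cache.

Target commands that run: build.gen, delta.gen, deps.gen, graph.gen, model.gen, tokens.gen — 6 in total.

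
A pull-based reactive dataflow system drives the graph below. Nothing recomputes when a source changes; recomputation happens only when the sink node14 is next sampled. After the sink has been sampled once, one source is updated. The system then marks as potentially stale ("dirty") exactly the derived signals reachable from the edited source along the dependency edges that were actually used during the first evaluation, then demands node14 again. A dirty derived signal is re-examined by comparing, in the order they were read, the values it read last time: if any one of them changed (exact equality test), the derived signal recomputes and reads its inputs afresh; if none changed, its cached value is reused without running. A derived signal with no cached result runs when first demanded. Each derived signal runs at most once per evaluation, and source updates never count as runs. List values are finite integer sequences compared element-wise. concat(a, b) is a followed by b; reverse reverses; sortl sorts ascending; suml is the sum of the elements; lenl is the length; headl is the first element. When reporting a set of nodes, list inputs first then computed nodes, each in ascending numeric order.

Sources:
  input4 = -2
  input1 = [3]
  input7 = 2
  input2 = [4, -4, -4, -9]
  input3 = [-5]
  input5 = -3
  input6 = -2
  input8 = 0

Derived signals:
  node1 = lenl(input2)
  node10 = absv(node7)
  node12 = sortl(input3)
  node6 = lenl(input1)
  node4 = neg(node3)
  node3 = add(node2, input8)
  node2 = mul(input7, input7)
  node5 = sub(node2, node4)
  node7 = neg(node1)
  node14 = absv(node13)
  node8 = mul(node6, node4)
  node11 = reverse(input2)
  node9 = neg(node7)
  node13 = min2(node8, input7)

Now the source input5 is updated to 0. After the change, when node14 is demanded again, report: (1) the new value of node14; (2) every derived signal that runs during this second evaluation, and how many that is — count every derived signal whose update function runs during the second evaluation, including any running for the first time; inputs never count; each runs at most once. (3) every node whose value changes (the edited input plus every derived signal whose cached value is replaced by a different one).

New value of node14: 4.
Derived signals that run: none — 0 in total.
Values that change: input5.
Key observation: input5 is never demanded by the output, so the edit triggers no recomputation at all.

First evaluation (everything demanded from the output):
  node2 = mul(2, 2) = 4
  node3 = add(4, 0) = 4
  node4 = neg(4) = -4
  node6 = lenl([3]) = 1
  node8 = mul(1, -4) = -4
  node13 = min2(-4, 2) = -4
  node14 = absv(-4) = 4

Propagation after the edit:
  input5 feeds no computation that the output demands — nothing is marked dirty and nothing runs.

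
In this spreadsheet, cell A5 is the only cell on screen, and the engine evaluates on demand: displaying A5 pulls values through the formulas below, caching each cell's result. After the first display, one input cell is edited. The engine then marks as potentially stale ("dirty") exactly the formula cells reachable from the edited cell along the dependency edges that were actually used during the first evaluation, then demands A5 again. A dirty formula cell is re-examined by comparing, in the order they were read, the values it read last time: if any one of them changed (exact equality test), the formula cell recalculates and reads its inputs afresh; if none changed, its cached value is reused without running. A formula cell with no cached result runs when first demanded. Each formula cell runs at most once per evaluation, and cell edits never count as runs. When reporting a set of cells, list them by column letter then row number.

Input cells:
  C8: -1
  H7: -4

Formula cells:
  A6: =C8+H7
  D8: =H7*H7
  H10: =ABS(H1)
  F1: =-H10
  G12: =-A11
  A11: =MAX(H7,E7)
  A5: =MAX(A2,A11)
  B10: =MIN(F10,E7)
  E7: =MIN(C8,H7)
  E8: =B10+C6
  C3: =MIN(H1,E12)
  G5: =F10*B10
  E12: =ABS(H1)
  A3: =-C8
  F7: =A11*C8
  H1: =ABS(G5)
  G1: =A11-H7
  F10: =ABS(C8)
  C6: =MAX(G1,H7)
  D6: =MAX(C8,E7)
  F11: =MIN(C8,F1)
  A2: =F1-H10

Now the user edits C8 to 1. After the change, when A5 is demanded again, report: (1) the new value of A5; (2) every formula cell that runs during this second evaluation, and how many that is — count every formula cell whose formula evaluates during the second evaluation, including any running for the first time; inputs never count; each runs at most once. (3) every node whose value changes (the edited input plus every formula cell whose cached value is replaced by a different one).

A5 now evaluates to -4.
Run set: E7, F10 (2 run).
Changed values: C8.
The important point: at A11 every value read last time is unchanged, so the dirty flag clears without a run.

Initial pass — values computed on the first demand:
  E7 = MIN(-1, -4) = -4
  A11 = MAX(-4, -4) = -4
  F10 = ABS(-1) = 1
  B10 = MIN(1, -4) = -4
  G5 = 1 * -4 = -4
  H1 = ABS(-4) = 4
  H10 = ABS(4) = 4
  F1 = -(4) = -4
  A2 = -4 - 4 = -8
  A5 = MAX(-8, -4) = -4

Second demand — change propagation:
  E7: re-runs because C8 -1->1; new result -4 (unchanged).
  A11: re-examined; everything it read last time is the same (H7 unchanged, E7 unchanged) — cache -4 kept, no run.
  F10: re-runs because C8 -1->1; new result 1 (unchanged).
  B10: re-examined; everything it read last time is the same (F10 unchanged, E7 unchanged) — cache -4 kept, no run.
  G5: re-examined; everything it read last time is the same (F10 unchanged, B10 unchanged) — cache -4 kept, no run.
  H1: re-examined; everything it read last time is the same (G5 unchanged) — cache 4 kept, no run.
  H10: re-examined; everything it read last time is the same (H1 unchanged) — cache 4 kept, no run.
  F1: re-examined; everything it read last time is the same (H10 unchanged) — cache -4 kept, no run.
  A2: re-examined; everything it read last time is the same (F1 unchanged, H10 unchanged) — cache -8 kept, no run.
  A5: re-examined; everything it read last time is the same (A2 unchanged, A11 unchanged) — cache -4 kept, no run.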